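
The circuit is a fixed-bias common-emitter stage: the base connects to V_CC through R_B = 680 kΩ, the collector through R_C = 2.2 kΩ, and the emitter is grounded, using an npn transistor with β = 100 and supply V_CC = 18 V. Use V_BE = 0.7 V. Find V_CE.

Base loop: V_CC = I_B·R_B + V_BE, so I_B = (18 − 0.7)/680 kΩ = 0.0254 mA.
In the active region I_C = β·I_B = 100 × 0.0254 = 2.54 mA.
Collector loop: V_CE = V_CC − I_C·R_C = 18 − 2.54×2.2 = 12.4 V.
Since V_CE = 12.4 V > V_CE(sat) ≈ 0.2 V, the transistor is in the active region as assumed.

V_CE ≈ 12 V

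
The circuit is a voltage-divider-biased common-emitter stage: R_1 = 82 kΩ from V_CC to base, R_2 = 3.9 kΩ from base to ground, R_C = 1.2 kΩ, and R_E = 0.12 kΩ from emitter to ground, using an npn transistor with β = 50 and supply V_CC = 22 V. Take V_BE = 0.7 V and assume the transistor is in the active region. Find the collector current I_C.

I_C ≈ 1.5 mA

Thevenize the base divider: V_Th = V_CC·R_2/(R_1+R_2) = 22×3.9/85.9 = 0.999 V, R_Th = R_1‖R_2 = 3.72 kΩ.
Base-emitter loop: V_Th = I_B·R_Th + V_BE + (β+1)I_B·R_E, so I_B = (0.999 − 0.7) / (3.72 + 51×0.12) = 0.0304 mA.
I_C = β·I_B = 50×0.0304 = 1.52 mA, and I_E = (β+1)I_B = 1.55 mA.
V_CE = V_CC − I_C·R_C − I_E·R_E = 22 − 1.52×1.2 − 1.55×0.12 = 20 V.
V_CE = 20 V > 0.2 V confirms active-region operation.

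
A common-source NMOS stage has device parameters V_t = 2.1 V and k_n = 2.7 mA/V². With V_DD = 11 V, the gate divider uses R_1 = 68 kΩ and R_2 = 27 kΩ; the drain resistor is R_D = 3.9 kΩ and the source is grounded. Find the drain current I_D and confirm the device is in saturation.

V_G = V_DD·R_2/(R_1+R_2) = 11×27/95 = 3.13 V. With the source grounded, V_GS = V_G = 3.13 V.
Assume saturation: I_D = (k_n/2)(V_GS − V_t)² = (2.7/2)×(3.13 − 2.1)² = 1.35×1.03² = 1.42 mA.
V_DS = V_DD − I_D·R_D = 11 − 1.42×3.9 = 5.45 V.
Saturation requires V_DS ≥ V_GS − V_t = 1.03 V; 5.45 ≥ 1.03 ✓.

I_D ≈ 1.4 mA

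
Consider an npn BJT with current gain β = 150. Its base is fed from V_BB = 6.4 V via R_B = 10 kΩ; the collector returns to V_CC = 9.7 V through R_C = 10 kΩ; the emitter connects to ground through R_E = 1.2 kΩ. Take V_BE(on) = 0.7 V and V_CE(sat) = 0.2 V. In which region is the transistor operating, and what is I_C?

Assume active: I_B = (6.4 − 0.7)/(10 + 151×1.2) = 0.0298 mA, I_C = β·I_B = 4.47 mA.
Then V_CE = 9.7 − 4.47×10 − 4.5×1.2 = -40.4 V < 0.2 V — the active assumption fails.
Re-solve with V_CE = 0.2 V. KCL at the emitter: V_E/R_E = (V_BB−0.7−V_E)/R_B + (V_CC−0.2−V_E)/R_C, giving V_E = 1.47 V.
I_C = (V_CC − 0.2 − V_E)/R_C = (9.5 − 1.47)/10 = 0.803 mA.
Check: I_B = (5.7 − 1.47)/10 = 0.423 mA, and β·I_B = 63.4 mA > I_C, confirming saturation.

saturation; I_C ≈ 0.8 mA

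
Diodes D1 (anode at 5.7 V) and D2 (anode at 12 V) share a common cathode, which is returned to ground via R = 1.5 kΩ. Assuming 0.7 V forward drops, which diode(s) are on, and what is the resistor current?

Assume both conduct. Then node N would need to be at both 5.7−0.7 = 5 V and 12−0.7 = 11.3 V, which is impossible.
Assume only D2 conducts: V_N = 12 − 0.7 = 11.3 V, so I_R = 11.3/1.5 = 7.53 mA.
Check D1: its anode-to-cathode voltage is 5.7 − 11.3 = -5.6 V < 0.7 V, so it is off. The assumption is consistent.

Only D2 conducts; I_R ≈ 7.5 mA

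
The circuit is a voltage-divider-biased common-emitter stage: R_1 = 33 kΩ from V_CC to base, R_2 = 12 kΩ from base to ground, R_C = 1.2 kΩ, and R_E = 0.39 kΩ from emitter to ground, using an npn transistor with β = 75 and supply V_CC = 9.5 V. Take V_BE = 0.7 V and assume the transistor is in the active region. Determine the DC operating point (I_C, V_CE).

Thevenize the base divider: V_Th = V_CC·R_2/(R_1+R_2) = 9.5×12/45 = 2.53 V, R_Th = R_1‖R_2 = 8.8 kΩ.
Base-emitter loop: V_Th = I_B·R_Th + V_BE + (β+1)I_B·R_E, so I_B = (2.53 − 0.7) / (8.8 + 76×0.39) = 0.0477 mA.
I_C = β·I_B = 75×0.0477 = 3.58 mA, and I_E = (β+1)I_B = 3.62 mA.
V_CE = V_CC − I_C·R_C − I_E·R_E = 9.5 − 3.58×1.2 − 3.62×0.39 = 3.79 V.
V_CE = 3.79 V > 0.2 V confirms active-region operation.

I_C ≈ 3.6 mA, V_CE ≈ 3.8 V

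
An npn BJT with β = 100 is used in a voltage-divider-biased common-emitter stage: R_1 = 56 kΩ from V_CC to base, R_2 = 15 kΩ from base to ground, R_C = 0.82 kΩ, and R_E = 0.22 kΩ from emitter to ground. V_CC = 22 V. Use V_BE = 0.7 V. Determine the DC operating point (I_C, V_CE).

I_C ≈ 12 mA, V_CE ≈ 9.9 V

Thevenize the base divider: V_Th = V_CC·R_2/(R_1+R_2) = 22×15/71 = 4.65 V, R_Th = R_1‖R_2 = 11.8 kΩ.
Base-emitter loop: V_Th = I_B·R_Th + V_BE + (β+1)I_B·R_E, so I_B = (4.65 − 0.7) / (11.8 + 101×0.22) = 0.116 mA.
I_C = β·I_B = 100×0.116 = 11.6 mA, and I_E = (β+1)I_B = 11.7 mA.
V_CE = V_CC − I_C·R_C − I_E·R_E = 22 − 11.6×0.82 − 11.7×0.22 = 9.92 V.
V_CE = 9.92 V > 0.2 V confirms active-region operation.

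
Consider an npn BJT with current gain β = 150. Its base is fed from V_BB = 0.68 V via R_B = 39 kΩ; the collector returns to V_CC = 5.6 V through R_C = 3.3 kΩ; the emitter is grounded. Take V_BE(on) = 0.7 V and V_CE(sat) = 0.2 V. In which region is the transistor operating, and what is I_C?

V_BB = 0.68 V ≤ V_BE(on) = 0.7 V, so the base-emitter junction is not forward biased.
The transistor is in cutoff: I_B = I_C = 0.

cutoff; I_C ≈ 0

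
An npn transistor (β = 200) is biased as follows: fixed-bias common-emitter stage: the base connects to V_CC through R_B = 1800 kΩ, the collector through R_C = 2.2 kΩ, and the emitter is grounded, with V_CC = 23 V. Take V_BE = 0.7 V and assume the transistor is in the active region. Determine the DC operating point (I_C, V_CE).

I_C ≈ 2.5 mA, V_CE ≈ 18 V

Base loop: V_CC = I_B·R_B + V_BE, so I_B = (23 − 0.7)/1800 kΩ = 0.0124 mA.
In the active region I_C = β·I_B = 200 × 0.0124 = 2.48 mA.
Collector loop: V_CE = V_CC − I_C·R_C = 23 − 2.48×2.2 = 17.5 V.
Since V_CE = 17.5 V > V_CE(sat) ≈ 0.2 V, the transistor is in the active region as assumed.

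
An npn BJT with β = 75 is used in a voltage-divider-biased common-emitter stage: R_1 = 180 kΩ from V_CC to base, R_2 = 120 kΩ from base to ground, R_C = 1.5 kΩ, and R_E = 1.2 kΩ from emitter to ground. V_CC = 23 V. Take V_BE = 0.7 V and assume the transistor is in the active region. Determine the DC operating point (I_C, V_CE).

I_C ≈ 3.9 mA, V_CE ≈ 12 V

Thevenize the base divider: V_Th = V_CC·R_2/(R_1+R_2) = 23×120/300 = 9.2 V, R_Th = R_1‖R_2 = 72 kΩ.
Base-emitter loop: V_Th = I_B·R_Th + V_BE + (β+1)I_B·R_E, so I_B = (9.2 − 0.7) / (72 + 76×1.2) = 0.0521 mA.
I_C = β·I_B = 75×0.0521 = 3.91 mA, and I_E = (β+1)I_B = 3.96 mA.
V_CE = V_CC − I_C·R_C − I_E·R_E = 23 − 3.91×1.5 − 3.96×1.2 = 12.4 V.
V_CE = 12.4 V > 0.2 V confirms active-region operation.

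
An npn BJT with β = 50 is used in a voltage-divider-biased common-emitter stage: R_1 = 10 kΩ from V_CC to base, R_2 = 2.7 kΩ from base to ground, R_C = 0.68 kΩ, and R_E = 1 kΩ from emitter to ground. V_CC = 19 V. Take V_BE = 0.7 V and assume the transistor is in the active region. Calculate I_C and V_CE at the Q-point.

Thevenize the base divider: V_Th = V_CC·R_2/(R_1+R_2) = 19×2.7/12.7 = 4.04 V, R_Th = R_1‖R_2 = 2.13 kΩ.
Base-emitter loop: V_Th = I_B·R_Th + V_BE + (β+1)I_B·R_E, so I_B = (4.04 − 0.7) / (2.13 + 51×1) = 0.0629 mA.
I_C = β·I_B = 50×0.0629 = 3.14 mA, and I_E = (β+1)I_B = 3.21 mA.
V_CE = V_CC − I_C·R_C − I_E·R_E = 19 − 3.14×0.68 − 3.21×1 = 13.7 V.
V_CE = 13.7 V > 0.2 V confirms active-region operation.

I_C ≈ 3.1 mA, V_CE ≈ 14 V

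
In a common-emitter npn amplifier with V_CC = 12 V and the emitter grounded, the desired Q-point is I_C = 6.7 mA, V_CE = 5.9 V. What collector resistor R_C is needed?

Collector loop: V_CC = I_C·R_C + V_CE.
R_C = (V_CC − V_CE)/I_C = (12 − 5.9)/6.7 = 0.91 kΩ.

R_C ≈ 0.91 kΩ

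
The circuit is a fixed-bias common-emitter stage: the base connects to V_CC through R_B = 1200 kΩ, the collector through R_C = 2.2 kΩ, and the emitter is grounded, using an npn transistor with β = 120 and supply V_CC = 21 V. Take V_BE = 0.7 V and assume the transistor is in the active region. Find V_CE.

Base loop: V_CC = I_B·R_B + V_BE, so I_B = (21 − 0.7)/1200 kΩ = 0.0169 mA.
In the active region I_C = β·I_B = 120 × 0.0169 = 2.03 mA.
Collector loop: V_CE = V_CC − I_C·R_C = 21 − 2.03×2.2 = 16.5 V.
Since V_CE = 16.5 V > V_CE(sat) ≈ 0.2 V, the transistor is in the active region as assumed.

V_CE ≈ 17 V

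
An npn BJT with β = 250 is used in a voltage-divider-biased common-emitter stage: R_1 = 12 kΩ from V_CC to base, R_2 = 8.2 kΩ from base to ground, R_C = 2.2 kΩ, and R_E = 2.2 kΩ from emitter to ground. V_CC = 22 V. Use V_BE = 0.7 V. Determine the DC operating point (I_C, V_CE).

Thevenize the base divider: V_Th = V_CC·R_2/(R_1+R_2) = 22×8.2/20.2 = 8.93 V, R_Th = R_1‖R_2 = 4.87 kΩ.
Base-emitter loop: V_Th = I_B·R_Th + V_BE + (β+1)I_B·R_E, so I_B = (8.93 − 0.7) / (4.87 + 251×2.2) = 0.0148 mA.
I_C = β·I_B = 250×0.0148 = 3.69 mA, and I_E = (β+1)I_B = 3.71 mA.
V_CE = V_CC − I_C·R_C − I_E·R_E = 22 − 3.69×2.2 − 3.71×2.2 = 5.72 V.
V_CE = 5.72 V > 0.2 V confirms active-region operation.

I_C ≈ 3.7 mA, V_CE ≈ 5.7 V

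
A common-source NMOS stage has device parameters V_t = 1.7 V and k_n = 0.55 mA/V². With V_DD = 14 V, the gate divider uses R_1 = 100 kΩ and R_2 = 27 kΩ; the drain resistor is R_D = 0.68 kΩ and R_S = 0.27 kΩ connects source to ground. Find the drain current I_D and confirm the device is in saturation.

V_G = V_DD·R_2/(R_1+R_2) = 14×27/127 = 2.98 V.
Assume saturation: I_D = (k_n/2)(V_GS − V_t)² with V_GS = V_G − I_D·R_S = 2.98 − 0.27·I_D.
Substituting gives 0.02·I_D² − 1.19·I_D + 0.448 = 0, with roots I_D = 0.379 or 59 mA.
The root I_D = 59 mA gives V_GS = -12.9 V ≤ V_t, so take I_D = 0.379 mA.
Then V_GS = 2.87 V and V_DS = V_DD − I_D(R_D+R_S) = 14 − 0.379×0.95 = 13.6 V.
Saturation requires V_DS ≥ V_GS − V_t = 1.17 V; 13.6 ≥ 1.17 ✓.

I_D ≈ 0.38 mA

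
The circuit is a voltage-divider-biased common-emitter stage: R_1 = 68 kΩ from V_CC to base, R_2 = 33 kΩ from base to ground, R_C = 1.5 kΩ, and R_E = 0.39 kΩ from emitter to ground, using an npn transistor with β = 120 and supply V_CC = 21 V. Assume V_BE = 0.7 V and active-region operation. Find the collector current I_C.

Thevenize the base divider: V_Th = V_CC·R_2/(R_1+R_2) = 21×33/101 = 6.86 V, R_Th = R_1‖R_2 = 22.2 kΩ.
Base-emitter loop: V_Th = I_B·R_Th + V_BE + (β+1)I_B·R_E, so I_B = (6.86 − 0.7) / (22.2 + 121×0.39) = 0.0888 mA.
I_C = β·I_B = 120×0.0888 = 10.7 mA, and I_E = (β+1)I_B = 10.7 mA.
V_CE = V_CC − I_C·R_C − I_E·R_E = 21 − 10.7×1.5 − 10.7×0.39 = 0.832 V.
V_CE = 0.832 V > 0.2 V confirms active-region operation.

I_C ≈ 11 mA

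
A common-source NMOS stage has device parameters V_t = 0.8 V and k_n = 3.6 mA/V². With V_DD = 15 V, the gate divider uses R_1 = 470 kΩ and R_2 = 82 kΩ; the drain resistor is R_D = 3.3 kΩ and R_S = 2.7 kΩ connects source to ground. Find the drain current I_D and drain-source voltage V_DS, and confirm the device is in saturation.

V_G = V_DD·R_2/(R_1+R_2) = 15×82/552 = 2.23 V.
Assume saturation: I_D = (k_n/2)(V_GS − V_t)² with V_GS = V_G − I_D·R_S = 2.23 − 2.7·I_D.
Substituting gives 13.1·I_D² − 14.9·I_D + 3.67 = 0, with roots I_D = 0.363 or 0.771 mA.
The root I_D = 0.771 mA gives V_GS = 0.145 V ≤ V_t, so take I_D = 0.363 mA.
Then V_GS = 1.25 V and V_DS = V_DD − I_D(R_D+R_S) = 15 − 0.363×6 = 12.8 V.
Saturation requires V_DS ≥ V_GS − V_t = 0.449 V; 12.8 ≥ 0.449 ✓.

I_D ≈ 0.36 mA, V_DS ≈ 13 V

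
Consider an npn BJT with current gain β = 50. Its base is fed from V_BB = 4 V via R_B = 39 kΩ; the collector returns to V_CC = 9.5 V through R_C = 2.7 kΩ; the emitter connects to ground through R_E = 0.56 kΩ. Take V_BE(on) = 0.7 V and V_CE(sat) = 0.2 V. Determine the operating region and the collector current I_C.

active; I_C ≈ 2.4 mA

Assume active. Base-emitter loop: I_B = (V_BB − V_BE)/(R_B + (β+1)R_E) = (4 − 0.7)/(39 + 51×0.56) = 0.0488 mA.
I_C = β·I_B = 50×0.0488 = 2.44 mA.
V_CE = V_CC − I_C·R_C − I_E·R_E = 9.5 − 2.44×2.7 − 2.49×0.56 = 1.51 V > V_CE(sat), so the active-region assumption holds.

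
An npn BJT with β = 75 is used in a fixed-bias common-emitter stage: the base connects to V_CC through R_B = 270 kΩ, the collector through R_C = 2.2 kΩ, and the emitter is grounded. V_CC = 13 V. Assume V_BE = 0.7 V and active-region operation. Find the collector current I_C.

Base loop: V_CC = I_B·R_B + V_BE, so I_B = (13 − 0.7)/270 kΩ = 0.0456 mA.
In the active region I_C = β·I_B = 75 × 0.0456 = 3.42 mA.
Collector loop: V_CE = V_CC − I_C·R_C = 13 − 3.42×2.2 = 5.48 V.
Since V_CE = 5.48 V > V_CE(sat) ≈ 0.2 V, the transistor is in the active region as assumed.

I_C ≈ 3.4 mA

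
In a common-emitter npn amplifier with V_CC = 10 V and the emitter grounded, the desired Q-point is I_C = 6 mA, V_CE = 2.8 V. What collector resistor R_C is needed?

Collector loop: V_CC = I_C·R_C + V_CE.
R_C = (V_CC − V_CE)/I_C = (10 − 2.8)/6 = 1.2 kΩ.

R_C ≈ 1.2 kΩ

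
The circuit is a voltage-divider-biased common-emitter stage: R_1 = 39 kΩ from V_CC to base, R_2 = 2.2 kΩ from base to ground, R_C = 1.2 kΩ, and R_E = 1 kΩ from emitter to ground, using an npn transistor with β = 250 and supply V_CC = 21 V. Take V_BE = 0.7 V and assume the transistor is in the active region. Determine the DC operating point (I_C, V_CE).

Thevenize the base divider: V_Th = V_CC·R_2/(R_1+R_2) = 21×2.2/41.2 = 1.12 V, R_Th = R_1‖R_2 = 2.08 kΩ.
Base-emitter loop: V_Th = I_B·R_Th + V_BE + (β+1)I_B·R_E, so I_B = (1.12 − 0.7) / (2.08 + 251×1) = 0.00166 mA.
I_C = β·I_B = 250×0.00166 = 0.416 mA, and I_E = (β+1)I_B = 0.418 mA.
V_CE = V_CC − I_C·R_C − I_E·R_E = 21 − 0.416×1.2 − 0.418×1 = 20.1 V.
V_CE = 20.1 V > 0.2 V confirms active-region operation.

I_C ≈ 0.42 mA, V_CE ≈ 20 V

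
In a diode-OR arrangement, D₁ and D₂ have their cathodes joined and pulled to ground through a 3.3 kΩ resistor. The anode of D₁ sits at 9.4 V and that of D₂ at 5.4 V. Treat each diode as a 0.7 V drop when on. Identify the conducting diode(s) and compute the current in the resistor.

Assume both conduct. Then node N would need to be at both 9.4−0.7 = 8.7 V and 5.4−0.7 = 4.7 V, which is impossible.
Assume only D₁ conducts: V_N = 9.4 − 0.7 = 8.7 V, so I_R = 8.7/3.3 = 2.64 mA.
Check D₂: its anode-to-cathode voltage is 5.4 − 8.7 = -3.3 V < 0.7 V, so it is off. The assumption is consistent.

Only D₁ conducts; I_R ≈ 2.6 mA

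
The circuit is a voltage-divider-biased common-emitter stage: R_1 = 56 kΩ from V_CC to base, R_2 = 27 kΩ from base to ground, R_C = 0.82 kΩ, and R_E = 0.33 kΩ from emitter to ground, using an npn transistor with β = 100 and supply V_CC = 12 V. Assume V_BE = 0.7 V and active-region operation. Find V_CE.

Thevenize the base divider: V_Th = V_CC·R_2/(R_1+R_2) = 12×27/83 = 3.9 V, R_Th = R_1‖R_2 = 18.2 kΩ.
Base-emitter loop: V_Th = I_B·R_Th + V_BE + (β+1)I_B·R_E, so I_B = (3.9 − 0.7) / (18.2 + 101×0.33) = 0.0621 mA.
I_C = β·I_B = 100×0.0621 = 6.21 mA, and I_E = (β+1)I_B = 6.28 mA.
V_CE = V_CC − I_C·R_C − I_E·R_E = 12 − 6.21×0.82 − 6.28×0.33 = 4.83 V.
V_CE = 4.83 V > 0.2 V confirms active-region operation.

V_CE ≈ 4.8 V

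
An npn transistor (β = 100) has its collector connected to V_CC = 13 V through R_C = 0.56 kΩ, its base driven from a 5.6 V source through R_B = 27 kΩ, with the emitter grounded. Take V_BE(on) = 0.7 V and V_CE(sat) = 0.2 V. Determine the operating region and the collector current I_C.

Assume active. Base-emitter loop: I_B = (V_BB − V_BE)/R_B = (5.6 − 0.7)/27 = 0.181 mA.
I_C = β·I_B = 100×0.181 = 18.1 mA.
V_CE = V_CC − I_C·R_C = 13 − 18.1×0.56 = 2.84 V > V_CE(sat), so the active-region assumption holds.

active; I_C ≈ 18 mA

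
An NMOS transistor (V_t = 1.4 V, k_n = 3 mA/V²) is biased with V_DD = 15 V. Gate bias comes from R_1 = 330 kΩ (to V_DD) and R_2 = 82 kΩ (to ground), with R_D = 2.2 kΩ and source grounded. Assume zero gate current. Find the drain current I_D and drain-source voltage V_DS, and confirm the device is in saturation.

I_D ≈ 3.8 mA, V_DS ≈ 6.7 V

V_G = V_DD·R_2/(R_1+R_2) = 15×82/412 = 2.99 V. With the source grounded, V_GS = V_G = 2.99 V.
Assume saturation: I_D = (k_n/2)(V_GS − V_t)² = (3/2)×(2.99 − 1.4)² = 1.5×1.59² = 3.77 mA.
V_DS = V_DD − I_D·R_D = 15 − 3.77×2.2 = 6.71 V.
Saturation requires V_DS ≥ V_GS − V_t = 1.59 V; 6.71 ≥ 1.59 ✓.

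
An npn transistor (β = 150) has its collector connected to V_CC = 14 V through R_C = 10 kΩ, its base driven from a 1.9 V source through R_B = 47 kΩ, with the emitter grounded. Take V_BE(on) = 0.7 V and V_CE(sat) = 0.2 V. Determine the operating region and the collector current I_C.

saturation; I_C ≈ 1.4 mA

Assume active: I_B = (1.9 − 0.7)/47 = 0.0255 mA, giving I_C = β·I_B = 3.83 mA.
But then V_CE = 14 − 3.83×10 = -24.3 V < V_CE(sat) = 0.2 V — impossible in the active region.
So the transistor is saturated. With V_CE = 0.2 V, I_C = (V_CC − 0.2)/R_C = 13.8/10 = 1.38 mA.
Check: β·I_B = 3.83 mA > I_C = 1.38 mA, confirming saturation.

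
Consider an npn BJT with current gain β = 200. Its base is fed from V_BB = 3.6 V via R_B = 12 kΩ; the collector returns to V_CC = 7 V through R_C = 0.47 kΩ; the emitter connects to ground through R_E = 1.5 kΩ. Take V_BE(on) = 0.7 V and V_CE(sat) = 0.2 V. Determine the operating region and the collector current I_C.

Assume active. Base-emitter loop: I_B = (V_BB − V_BE)/(R_B + (β+1)R_E) = (3.6 − 0.7)/(12 + 201×1.5) = 0.00925 mA.
I_C = β·I_B = 200×0.00925 = 1.85 mA.
V_CE = V_CC − I_C·R_C − I_E·R_E = 7 − 1.85×0.47 − 1.86×1.5 = 3.34 V > V_CE(sat), so the active-region assumption holds.

active; I_C ≈ 1.9 mA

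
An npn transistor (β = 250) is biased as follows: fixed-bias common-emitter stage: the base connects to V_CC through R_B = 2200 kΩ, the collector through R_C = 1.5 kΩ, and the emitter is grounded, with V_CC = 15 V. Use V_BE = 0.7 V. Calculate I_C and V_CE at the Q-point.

I_C ≈ 1.6 mA, V_CE ≈ 13 V

Base loop: V_CC = I_B·R_B + V_BE, so I_B = (15 − 0.7)/2200 kΩ = 0.0065 mA.
In the active region I_C = β·I_B = 250 × 0.0065 = 1.63 mA.
Collector loop: V_CE = V_CC − I_C·R_C = 15 − 1.63×1.5 = 12.6 V.
Since V_CE = 12.6 V > V_CE(sat) ≈ 0.2 V, the transistor is in the active region as assumed.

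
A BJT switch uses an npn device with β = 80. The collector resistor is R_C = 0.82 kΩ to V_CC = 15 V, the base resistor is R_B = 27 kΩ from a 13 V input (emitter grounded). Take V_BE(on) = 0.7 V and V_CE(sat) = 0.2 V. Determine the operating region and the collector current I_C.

saturation; I_C ≈ 18 mA

Assume active: I_B = (13 − 0.7)/27 = 0.456 mA, giving I_C = β·I_B = 36.4 mA.
But then V_CE = 15 − 36.4×0.82 = -14.9 V < V_CE(sat) = 0.2 V — impossible in the active region.
So the transistor is saturated. With V_CE = 0.2 V, I_C = (V_CC − 0.2)/R_C = 14.8/0.82 = 18 mA.
Check: β·I_B = 36.4 mA > I_C = 18 mA, confirming saturation.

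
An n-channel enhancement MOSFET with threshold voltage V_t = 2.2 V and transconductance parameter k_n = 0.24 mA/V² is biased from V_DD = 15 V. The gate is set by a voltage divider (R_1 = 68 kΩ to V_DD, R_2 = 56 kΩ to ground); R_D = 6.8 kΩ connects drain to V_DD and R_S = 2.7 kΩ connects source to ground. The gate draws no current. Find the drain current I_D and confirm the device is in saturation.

I_D ≈ 0.76 mA

V_G = V_DD·R_2/(R_1+R_2) = 15×56/124 = 6.77 V.
Assume saturation: I_D = (k_n/2)(V_GS − V_t)² with V_GS = V_G − I_D·R_S = 6.77 − 2.7·I_D.
Substituting gives 0.875·I_D² − 3.96·I_D + 2.51 = 0, with roots I_D = 0.761 or 3.77 mA.
The root I_D = 3.77 mA gives V_GS = -3.41 V ≤ V_t, so take I_D = 0.761 mA.
Then V_GS = 4.72 V and V_DS = V_DD − I_D(R_D+R_S) = 15 − 0.761×9.5 = 7.77 V.
Saturation requires V_DS ≥ V_GS − V_t = 2.52 V; 7.77 ≥ 2.52 ✓.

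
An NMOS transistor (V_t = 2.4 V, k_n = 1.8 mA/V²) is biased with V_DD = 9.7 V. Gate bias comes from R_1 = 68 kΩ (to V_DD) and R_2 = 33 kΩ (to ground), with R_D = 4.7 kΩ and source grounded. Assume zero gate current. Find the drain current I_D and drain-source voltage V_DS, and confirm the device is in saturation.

V_G = V_DD·R_2/(R_1+R_2) = 9.7×33/101 = 3.17 V. With the source grounded, V_GS = V_G = 3.17 V.
Assume saturation: I_D = (k_n/2)(V_GS − V_t)² = (1.8/2)×(3.17 − 2.4)² = 0.9×0.769² = 0.533 mA.
V_DS = V_DD − I_D·R_D = 9.7 − 0.533×4.7 = 7.2 V.
Saturation requires V_DS ≥ V_GS − V_t = 0.769 V; 7.2 ≥ 0.769 ✓.

I_D ≈ 0.53 mA, V_DS ≈ 7.2 V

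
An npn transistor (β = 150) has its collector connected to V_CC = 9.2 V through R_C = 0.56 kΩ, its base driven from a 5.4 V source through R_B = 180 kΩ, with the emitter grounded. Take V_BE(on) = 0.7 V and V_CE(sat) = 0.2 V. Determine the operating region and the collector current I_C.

active; I_C ≈ 3.9 mA

Assume active. Base-emitter loop: I_B = (V_BB − V_BE)/R_B = (5.4 − 0.7)/180 = 0.0261 mA.
I_C = β·I_B = 150×0.0261 = 3.92 mA.
V_CE = V_CC − I_C·R_C = 9.2 − 3.92×0.56 = 7.01 V > V_CE(sat), so the active-region assumption holds.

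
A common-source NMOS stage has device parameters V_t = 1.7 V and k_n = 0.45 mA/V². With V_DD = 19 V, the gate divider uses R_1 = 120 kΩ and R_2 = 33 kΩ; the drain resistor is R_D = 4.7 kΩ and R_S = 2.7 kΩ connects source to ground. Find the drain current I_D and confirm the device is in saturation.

I_D ≈ 0.4 mA

V_G = V_DD·R_2/(R_1+R_2) = 19×33/153 = 4.1 V.
Assume saturation: I_D = (k_n/2)(V_GS − V_t)² with V_GS = V_G − I_D·R_S = 4.1 − 2.7·I_D.
Substituting gives 1.64·I_D² − 3.91·I_D + 1.29 = 0, with roots I_D = 0.397 or 1.99 mA.
The root I_D = 1.99 mA gives V_GS = -1.27 V ≤ V_t, so take I_D = 0.397 mA.
Then V_GS = 3.03 V and V_DS = V_DD − I_D(R_D+R_S) = 19 − 0.397×7.4 = 16.1 V.
Saturation requires V_DS ≥ V_GS − V_t = 1.33 V; 16.1 ≥ 1.33 ✓.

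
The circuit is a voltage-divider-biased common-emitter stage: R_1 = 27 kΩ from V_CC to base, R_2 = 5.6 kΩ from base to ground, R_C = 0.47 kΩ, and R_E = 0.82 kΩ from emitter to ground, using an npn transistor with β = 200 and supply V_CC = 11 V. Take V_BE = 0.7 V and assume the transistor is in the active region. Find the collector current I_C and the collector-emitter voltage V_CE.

Thevenize the base divider: V_Th = V_CC·R_2/(R_1+R_2) = 11×5.6/32.6 = 1.89 V, R_Th = R_1‖R_2 = 4.64 kΩ.
Base-emitter loop: V_Th = I_B·R_Th + V_BE + (β+1)I_B·R_E, so I_B = (1.89 − 0.7) / (4.64 + 201×0.82) = 0.00702 mA.
I_C = β·I_B = 200×0.00702 = 1.4 mA, and I_E = (β+1)I_B = 1.41 mA.
V_CE = V_CC − I_C·R_C − I_E·R_E = 11 − 1.4×0.47 − 1.41×0.82 = 9.18 V.
V_CE = 9.18 V > 0.2 V confirms active-region operation.

I_C ≈ 1.4 mA, V_CE ≈ 9.2 V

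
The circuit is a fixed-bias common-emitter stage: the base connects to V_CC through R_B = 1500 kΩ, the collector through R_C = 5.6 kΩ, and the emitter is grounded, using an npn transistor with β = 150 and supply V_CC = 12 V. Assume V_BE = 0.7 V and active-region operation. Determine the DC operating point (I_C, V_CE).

I_C ≈ 1.1 mA, V_CE ≈ 5.7 V

Base loop: V_CC = I_B·R_B + V_BE, so I_B = (12 − 0.7)/1500 kΩ = 0.00753 mA.
In the active region I_C = β·I_B = 150 × 0.00753 = 1.13 mA.
Collector loop: V_CE = V_CC − I_C·R_C = 12 − 1.13×5.6 = 5.67 V.
Since V_CE = 5.67 V > V_CE(sat) ≈ 0.2 V, the transistor is in the active region as assumed.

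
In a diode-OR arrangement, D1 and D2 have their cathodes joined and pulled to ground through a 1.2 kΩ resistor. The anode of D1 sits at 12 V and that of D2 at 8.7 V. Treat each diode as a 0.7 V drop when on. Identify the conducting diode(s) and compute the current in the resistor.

Only D1 conducts; I_R ≈ 9.4 mA

Assume both conduct. Then node N would need to be at both 12−0.7 = 11.3 V and 8.7−0.7 = 8 V, which is impossible.
Assume only D1 conducts: V_N = 12 − 0.7 = 11.3 V, so I_R = 11.3/1.2 = 9.42 mA.
Check D2: its anode-to-cathode voltage is 8.7 − 11.3 = -2.6 V < 0.7 V, so it is off. The assumption is consistent.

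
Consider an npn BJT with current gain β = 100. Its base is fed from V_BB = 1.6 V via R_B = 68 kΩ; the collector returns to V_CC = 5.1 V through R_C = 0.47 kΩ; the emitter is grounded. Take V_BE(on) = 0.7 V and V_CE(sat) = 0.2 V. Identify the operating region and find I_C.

Assume active. Base-emitter loop: I_B = (V_BB − V_BE)/R_B = (1.6 − 0.7)/68 = 0.0132 mA.
I_C = β·I_B = 100×0.0132 = 1.32 mA.
V_CE = V_CC − I_C·R_C = 5.1 − 1.32×0.47 = 4.48 V > V_CE(sat), so the active-region assumption holds.

active; I_C ≈ 1.3 mA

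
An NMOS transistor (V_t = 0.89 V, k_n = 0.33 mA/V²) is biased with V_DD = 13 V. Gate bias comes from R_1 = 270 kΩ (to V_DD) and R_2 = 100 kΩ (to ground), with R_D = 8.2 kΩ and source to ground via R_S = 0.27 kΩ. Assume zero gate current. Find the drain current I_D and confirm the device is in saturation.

I_D ≈ 0.93 mA

V_G = V_DD·R_2/(R_1+R_2) = 13×100/370 = 3.51 V.
Assume saturation: I_D = (k_n/2)(V_GS − V_t)² with V_GS = V_G − I_D·R_S = 3.51 − 0.27·I_D.
Substituting gives 0.012·I_D² − 1.23·I_D + 1.14 = 0, with roots I_D = 0.929 or 102 mA.
The root I_D = 102 mA gives V_GS = -23.9 V ≤ V_t, so take I_D = 0.929 mA.
Then V_GS = 3.26 V and V_DS = V_DD − I_D(R_D+R_S) = 13 − 0.929×8.47 = 5.13 V.
Saturation requires V_DS ≥ V_GS − V_t = 2.37 V; 5.13 ≥ 2.37 ✓.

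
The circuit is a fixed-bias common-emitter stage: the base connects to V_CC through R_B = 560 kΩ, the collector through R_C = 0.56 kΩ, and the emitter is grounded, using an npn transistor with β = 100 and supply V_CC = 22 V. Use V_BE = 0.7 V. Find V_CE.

V_CE ≈ 20 V

Base loop: V_CC = I_B·R_B + V_BE, so I_B = (22 − 0.7)/560 kΩ = 0.038 mA.
In the active region I_C = β·I_B = 100 × 0.038 = 3.8 mA.
Collector loop: V_CE = V_CC − I_C·R_C = 22 − 3.8×0.56 = 19.9 V.
Since V_CE = 19.9 V > V_CE(sat) ≈ 0.2 V, the transistor is in the active region as assumed.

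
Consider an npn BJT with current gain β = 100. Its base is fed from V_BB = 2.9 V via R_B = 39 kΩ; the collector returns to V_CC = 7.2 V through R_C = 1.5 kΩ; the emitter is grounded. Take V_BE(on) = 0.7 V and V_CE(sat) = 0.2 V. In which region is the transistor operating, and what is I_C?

saturation; I_C ≈ 4.7 mA

Assume active: I_B = (2.9 − 0.7)/39 = 0.0564 mA, giving I_C = β·I_B = 5.64 mA.
But then V_CE = 7.2 − 5.64×1.5 = -1.26 V < V_CE(sat) = 0.2 V — impossible in the active region.
So the transistor is saturated. With V_CE = 0.2 V, I_C = (V_CC − 0.2)/R_C = 7/1.5 = 4.67 mA.
Check: β·I_B = 5.64 mA > I_C = 4.67 mA, confirming saturation.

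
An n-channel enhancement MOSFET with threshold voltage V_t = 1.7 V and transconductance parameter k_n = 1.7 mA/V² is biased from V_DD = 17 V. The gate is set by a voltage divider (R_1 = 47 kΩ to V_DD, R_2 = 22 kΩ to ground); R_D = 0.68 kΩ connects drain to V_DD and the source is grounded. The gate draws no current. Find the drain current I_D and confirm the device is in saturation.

I_D ≈ 12 mA

V_G = V_DD·R_2/(R_1+R_2) = 17×22/69 = 5.42 V. With the source grounded, V_GS = V_G = 5.42 V.
Assume saturation: I_D = (k_n/2)(V_GS − V_t)² = (1.7/2)×(5.42 − 1.7)² = 0.85×3.72² = 11.8 mA.
V_DS = V_DD − I_D·R_D = 17 − 11.8×0.68 = 9 V.
Saturation requires V_DS ≥ V_GS − V_t = 3.72 V; 9 ≥ 3.72 ✓.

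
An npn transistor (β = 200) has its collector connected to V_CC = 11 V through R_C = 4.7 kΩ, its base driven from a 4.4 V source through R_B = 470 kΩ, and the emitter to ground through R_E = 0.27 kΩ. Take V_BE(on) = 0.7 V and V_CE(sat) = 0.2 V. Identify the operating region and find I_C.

Assume active. Base-emitter loop: I_B = (V_BB − V_BE)/(R_B + (β+1)R_E) = (4.4 − 0.7)/(470 + 201×0.27) = 0.00706 mA.
I_C = β·I_B = 200×0.00706 = 1.41 mA.
V_CE = V_CC − I_C·R_C − I_E·R_E = 11 − 1.41×4.7 − 1.42×0.27 = 3.98 V > V_CE(sat), so the active-region assumption holds.

active; I_C ≈ 1.4 mA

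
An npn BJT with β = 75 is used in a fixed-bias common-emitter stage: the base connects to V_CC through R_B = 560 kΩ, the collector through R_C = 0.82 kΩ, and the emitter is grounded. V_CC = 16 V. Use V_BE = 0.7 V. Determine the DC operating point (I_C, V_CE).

Base loop: V_CC = I_B·R_B + V_BE, so I_B = (16 − 0.7)/560 kΩ = 0.0273 mA.
In the active region I_C = β·I_B = 75 × 0.0273 = 2.05 mA.
Collector loop: V_CE = V_CC − I_C·R_C = 16 − 2.05×0.82 = 14.3 V.
Since V_CE = 14.3 V > V_CE(sat) ≈ 0.2 V, the transistor is in the active region as assumed.

I_C ≈ 2 mA, V_CE ≈ 14 V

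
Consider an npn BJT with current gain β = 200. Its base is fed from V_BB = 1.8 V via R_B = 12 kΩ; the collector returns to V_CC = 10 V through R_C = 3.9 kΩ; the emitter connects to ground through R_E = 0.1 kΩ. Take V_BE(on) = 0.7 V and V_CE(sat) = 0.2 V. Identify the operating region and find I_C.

saturation; I_C ≈ 2.4 mA

Assume active: I_B = (1.8 − 0.7)/(12 + 201×0.1) = 0.0343 mA, I_C = β·I_B = 6.85 mA.
Then V_CE = 10 − 6.85×3.9 − 6.89×0.1 = -17.4 V < 0.2 V — the active assumption fails.
Re-solve with V_CE = 0.2 V. KCL at the emitter: V_E/R_E = (V_BB−0.7−V_E)/R_B + (V_CC−0.2−V_E)/R_C, giving V_E = 0.252 V.
I_C = (V_CC − 0.2 − V_E)/R_C = (9.8 − 0.252)/3.9 = 2.45 mA.
Check: I_B = (1.1 − 0.252)/12 = 0.0707 mA, and β·I_B = 14.1 mA > I_C, confirming saturation.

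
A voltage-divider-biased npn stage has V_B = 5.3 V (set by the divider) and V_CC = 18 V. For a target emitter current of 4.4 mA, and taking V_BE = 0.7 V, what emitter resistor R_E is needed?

V_E = V_B − V_BE = 5.3 − 0.7 = 4.6 V.
R_E = V_E / I_E = 4.6 / 4.4 = 1.05 kΩ.

R_E ≈ 1 kΩ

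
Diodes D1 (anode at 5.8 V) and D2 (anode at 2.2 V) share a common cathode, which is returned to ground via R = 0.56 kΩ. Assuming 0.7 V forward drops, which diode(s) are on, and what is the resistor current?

Assume both conduct. Then node N would need to be at both 5.8−0.7 = 5.1 V and 2.2−0.7 = 1.5 V, which is impossible.
Assume only D1 conducts: V_N = 5.8 − 0.7 = 5.1 V, so I_R = 5.1/0.56 = 9.11 mA.
Check D2: its anode-to-cathode voltage is 2.2 − 5.1 = -2.9 V < 0.7 V, so it is off. The assumption is consistent.

Only D1 conducts; I_R ≈ 9.1 mA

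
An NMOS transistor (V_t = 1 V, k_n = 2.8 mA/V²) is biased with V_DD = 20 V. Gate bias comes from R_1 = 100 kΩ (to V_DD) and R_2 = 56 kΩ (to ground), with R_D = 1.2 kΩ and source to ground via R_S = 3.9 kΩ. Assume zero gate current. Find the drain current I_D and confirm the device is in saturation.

V_G = V_DD·R_2/(R_1+R_2) = 20×56/156 = 7.18 V.
Assume saturation: I_D = (k_n/2)(V_GS − V_t)² with V_GS = V_G − I_D·R_S = 7.18 − 3.9·I_D.
Substituting gives 21.3·I_D² − 68.5·I_D + 53.5 = 0, with roots I_D = 1.33 or 1.88 mA.
The root I_D = 1.88 mA gives V_GS = -0.159 V ≤ V_t, so take I_D = 1.33 mA.
Then V_GS = 1.98 V and V_DS = V_DD − I_D(R_D+R_S) = 20 − 1.33×5.1 = 13.2 V.
Saturation requires V_DS ≥ V_GS − V_t = 0.976 V; 13.2 ≥ 0.976 ✓.

I_D ≈ 1.3 mA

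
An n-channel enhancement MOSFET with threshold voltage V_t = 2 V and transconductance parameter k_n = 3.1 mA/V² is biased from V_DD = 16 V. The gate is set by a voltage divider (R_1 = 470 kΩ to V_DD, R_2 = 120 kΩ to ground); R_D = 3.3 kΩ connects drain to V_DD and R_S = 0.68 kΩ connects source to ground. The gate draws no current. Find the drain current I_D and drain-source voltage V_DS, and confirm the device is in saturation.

I_D ≈ 0.79 mA, V_DS ≈ 13 V

V_G = V_DD·R_2/(R_1+R_2) = 16×120/590 = 3.25 V.
Assume saturation: I_D = (k_n/2)(V_GS − V_t)² with V_GS = V_G − I_D·R_S = 3.25 − 0.68·I_D.
Substituting gives 0.717·I_D² − 3.64·I_D + 2.44 = 0, with roots I_D = 0.793 or 4.29 mA.
The root I_D = 4.29 mA gives V_GS = 0.336 V ≤ V_t, so take I_D = 0.793 mA.
Then V_GS = 2.72 V and V_DS = V_DD − I_D(R_D+R_S) = 16 − 0.793×3.98 = 12.8 V.
Saturation requires V_DS ≥ V_GS − V_t = 0.715 V; 12.8 ≥ 0.715 ✓.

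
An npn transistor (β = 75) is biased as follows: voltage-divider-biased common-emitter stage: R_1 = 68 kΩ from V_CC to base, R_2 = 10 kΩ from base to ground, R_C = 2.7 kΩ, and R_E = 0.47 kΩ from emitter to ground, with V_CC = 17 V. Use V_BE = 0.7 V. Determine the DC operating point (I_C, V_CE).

I_C ≈ 2.5 mA, V_CE ≈ 9.1 V

Thevenize the base divider: V_Th = V_CC·R_2/(R_1+R_2) = 17×10/78 = 2.18 V, R_Th = R_1‖R_2 = 8.72 kΩ.
Base-emitter loop: V_Th = I_B·R_Th + V_BE + (β+1)I_B·R_E, so I_B = (2.18 − 0.7) / (8.72 + 76×0.47) = 0.0333 mA.
I_C = β·I_B = 75×0.0333 = 2.5 mA, and I_E = (β+1)I_B = 2.53 mA.
V_CE = V_CC − I_C·R_C − I_E·R_E = 17 − 2.5×2.7 − 2.53×0.47 = 9.07 V.
V_CE = 9.07 V > 0.2 V confirms active-region operation.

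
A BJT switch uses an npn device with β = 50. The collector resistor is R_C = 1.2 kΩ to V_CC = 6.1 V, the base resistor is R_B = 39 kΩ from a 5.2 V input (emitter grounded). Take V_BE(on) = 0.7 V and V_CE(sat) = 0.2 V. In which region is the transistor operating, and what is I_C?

Assume active: I_B = (5.2 − 0.7)/39 = 0.115 mA, giving I_C = β·I_B = 5.77 mA.
But then V_CE = 6.1 − 5.77×1.2 = -0.823 V < V_CE(sat) = 0.2 V — impossible in the active region.
So the transistor is saturated. With V_CE = 0.2 V, I_C = (V_CC − 0.2)/R_C = 5.9/1.2 = 4.92 mA.
Check: β·I_B = 5.77 mA > I_C = 4.92 mA, confirming saturation.

saturation; I_C ≈ 4.9 mA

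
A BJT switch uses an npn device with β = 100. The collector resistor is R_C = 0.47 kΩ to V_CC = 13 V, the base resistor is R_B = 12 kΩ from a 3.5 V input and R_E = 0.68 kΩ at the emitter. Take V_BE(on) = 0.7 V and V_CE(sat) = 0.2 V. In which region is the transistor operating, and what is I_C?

Assume active. Base-emitter loop: I_B = (V_BB − V_BE)/(R_B + (β+1)R_E) = (3.5 − 0.7)/(12 + 101×0.68) = 0.0347 mA.
I_C = β·I_B = 100×0.0347 = 3.47 mA.
V_CE = V_CC − I_C·R_C − I_E·R_E = 13 − 3.47×0.47 − 3.51×0.68 = 8.99 V > V_CE(sat), so the active-region assumption holds.

active; I_C ≈ 3.5 mA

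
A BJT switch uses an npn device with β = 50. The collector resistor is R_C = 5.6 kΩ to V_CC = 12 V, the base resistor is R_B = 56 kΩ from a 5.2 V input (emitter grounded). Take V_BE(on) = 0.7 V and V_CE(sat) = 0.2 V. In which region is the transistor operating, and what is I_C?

Assume active: I_B = (5.2 − 0.7)/56 = 0.0804 mA, giving I_C = β·I_B = 4.02 mA.
But then V_CE = 12 − 4.02×5.6 = -10.5 V < V_CE(sat) = 0.2 V — impossible in the active region.
So the transistor is saturated. With V_CE = 0.2 V, I_C = (V_CC − 0.2)/R_C = 11.8/5.6 = 2.11 mA.
Check: β·I_B = 4.02 mA > I_C = 2.11 mA, confirming saturation.

saturation; I_C ≈ 2.1 mA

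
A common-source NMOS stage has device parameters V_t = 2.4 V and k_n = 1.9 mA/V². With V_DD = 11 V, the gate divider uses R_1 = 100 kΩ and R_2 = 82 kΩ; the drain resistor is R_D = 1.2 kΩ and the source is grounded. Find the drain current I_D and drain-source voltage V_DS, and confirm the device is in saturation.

I_D ≈ 6.2 mA, V_DS ≈ 3.6 V

V_G = V_DD·R_2/(R_1+R_2) = 11×82/182 = 4.96 V. With the source grounded, V_GS = V_G = 4.96 V.
Assume saturation: I_D = (k_n/2)(V_GS − V_t)² = (1.9/2)×(4.96 − 2.4)² = 0.95×2.56² = 6.21 mA.
V_DS = V_DD − I_D·R_D = 11 − 6.21×1.2 = 3.55 V.
Saturation requires V_DS ≥ V_GS − V_t = 2.56 V; 3.55 ≥ 2.56 ✓.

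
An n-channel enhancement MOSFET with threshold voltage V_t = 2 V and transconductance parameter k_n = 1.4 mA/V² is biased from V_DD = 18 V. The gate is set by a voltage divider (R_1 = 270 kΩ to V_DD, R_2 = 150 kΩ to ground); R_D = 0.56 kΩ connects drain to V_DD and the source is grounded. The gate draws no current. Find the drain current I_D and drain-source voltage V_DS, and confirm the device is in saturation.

I_D ≈ 14 mA, V_DS ≈ 10 V

V_G = V_DD·R_2/(R_1+R_2) = 18×150/420 = 6.43 V. With the source grounded, V_GS = V_G = 6.43 V.
Assume saturation: I_D = (k_n/2)(V_GS − V_t)² = (1.4/2)×(6.43 − 2)² = 0.7×4.43² = 13.7 mA.
V_DS = V_DD − I_D·R_D = 18 − 13.7×0.56 = 10.3 V.
Saturation requires V_DS ≥ V_GS − V_t = 4.43 V; 10.3 ≥ 4.43 ✓.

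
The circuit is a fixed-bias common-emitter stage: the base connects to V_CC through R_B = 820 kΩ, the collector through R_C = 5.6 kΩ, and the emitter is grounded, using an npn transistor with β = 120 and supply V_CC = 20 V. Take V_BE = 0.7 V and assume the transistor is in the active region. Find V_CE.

Base loop: V_CC = I_B·R_B + V_BE, so I_B = (20 − 0.7)/820 kΩ = 0.0235 mA.
In the active region I_C = β·I_B = 120 × 0.0235 = 2.82 mA.
Collector loop: V_CE = V_CC − I_C·R_C = 20 − 2.82×5.6 = 4.18 V.
Since V_CE = 4.18 V > V_CE(sat) ≈ 0.2 V, the transistor is in the active region as assumed.

V_CE ≈ 4.2 V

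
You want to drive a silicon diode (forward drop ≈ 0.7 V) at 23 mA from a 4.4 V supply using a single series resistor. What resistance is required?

R ≈ 0.16 kΩ

The resistor drops V_S − V_D = 4.4 − 0.7 = 3.7 V at 23 mA.
R = 3.7 V / 23 mA = 0.161 kΩ.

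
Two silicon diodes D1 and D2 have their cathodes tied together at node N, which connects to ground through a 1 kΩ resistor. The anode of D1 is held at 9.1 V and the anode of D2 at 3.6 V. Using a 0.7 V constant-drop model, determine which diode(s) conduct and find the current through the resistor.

Only D1 conducts; I_R ≈ 8.4 mA

Assume both conduct. Then node N would need to be at both 9.1−0.7 = 8.4 V and 3.6−0.7 = 2.9 V, which is impossible.
Assume only D1 conducts: V_N = 9.1 − 0.7 = 8.4 V, so I_R = 8.4/1 = 8.4 mA.
Check D2: its anode-to-cathode voltage is 3.6 − 8.4 = -4.8 V < 0.7 V, so it is off. The assumption is consistent.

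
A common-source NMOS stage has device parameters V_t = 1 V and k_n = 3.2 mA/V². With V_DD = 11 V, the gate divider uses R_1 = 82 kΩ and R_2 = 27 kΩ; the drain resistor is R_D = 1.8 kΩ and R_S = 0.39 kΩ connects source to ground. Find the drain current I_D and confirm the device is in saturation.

I_D ≈ 1.7 mA

V_G = V_DD·R_2/(R_1+R_2) = 11×27/109 = 2.72 V.
Assume saturation: I_D = (k_n/2)(V_GS − V_t)² with V_GS = V_G − I_D·R_S = 2.72 − 0.39·I_D.
Substituting gives 0.243·I_D² − 3.15·I_D + 4.76 = 0, with roots I_D = 1.74 or 11.2 mA.
The root I_D = 11.2 mA gives V_GS = -1.65 V ≤ V_t, so take I_D = 1.74 mA.
Then V_GS = 2.04 V and V_DS = V_DD − I_D(R_D+R_S) = 11 − 1.74×2.19 = 7.18 V.
Saturation requires V_DS ≥ V_GS − V_t = 1.04 V; 7.18 ≥ 1.04 ✓.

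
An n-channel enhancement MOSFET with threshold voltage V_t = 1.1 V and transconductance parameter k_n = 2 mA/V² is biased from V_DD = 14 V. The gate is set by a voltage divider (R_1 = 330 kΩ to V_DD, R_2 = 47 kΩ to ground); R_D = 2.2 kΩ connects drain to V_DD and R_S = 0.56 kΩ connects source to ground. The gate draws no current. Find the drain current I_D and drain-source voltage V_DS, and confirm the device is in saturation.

V_G = V_DD·R_2/(R_1+R_2) = 14×47/377 = 1.75 V.
Assume saturation: I_D = (k_n/2)(V_GS − V_t)² with V_GS = V_G − I_D·R_S = 1.75 − 0.56·I_D.
Substituting gives 0.314·I_D² − 1.72·I_D + 0.416 = 0, with roots I_D = 0.253 or 5.24 mA.
The root I_D = 5.24 mA gives V_GS = -1.19 V ≤ V_t, so take I_D = 0.253 mA.
Then V_GS = 1.6 V and V_DS = V_DD − I_D(R_D+R_S) = 14 − 0.253×2.76 = 13.3 V.
Saturation requires V_DS ≥ V_GS − V_t = 0.503 V; 13.3 ≥ 0.503 ✓.

I_D ≈ 0.25 mA, V_DS ≈ 13 V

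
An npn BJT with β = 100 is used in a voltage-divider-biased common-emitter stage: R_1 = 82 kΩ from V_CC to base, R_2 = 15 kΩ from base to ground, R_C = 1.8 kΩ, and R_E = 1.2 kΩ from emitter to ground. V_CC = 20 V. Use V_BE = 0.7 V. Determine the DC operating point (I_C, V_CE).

Thevenize the base divider: V_Th = V_CC·R_2/(R_1+R_2) = 20×15/97 = 3.09 V, R_Th = R_1‖R_2 = 12.7 kΩ.
Base-emitter loop: V_Th = I_B·R_Th + V_BE + (β+1)I_B·R_E, so I_B = (3.09 − 0.7) / (12.7 + 101×1.2) = 0.0179 mA.
I_C = β·I_B = 100×0.0179 = 1.79 mA, and I_E = (β+1)I_B = 1.81 mA.
V_CE = V_CC − I_C·R_C − I_E·R_E = 20 − 1.79×1.8 − 1.81×1.2 = 14.6 V.
V_CE = 14.6 V > 0.2 V confirms active-region operation.

I_C ≈ 1.8 mA, V_CE ≈ 15 V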